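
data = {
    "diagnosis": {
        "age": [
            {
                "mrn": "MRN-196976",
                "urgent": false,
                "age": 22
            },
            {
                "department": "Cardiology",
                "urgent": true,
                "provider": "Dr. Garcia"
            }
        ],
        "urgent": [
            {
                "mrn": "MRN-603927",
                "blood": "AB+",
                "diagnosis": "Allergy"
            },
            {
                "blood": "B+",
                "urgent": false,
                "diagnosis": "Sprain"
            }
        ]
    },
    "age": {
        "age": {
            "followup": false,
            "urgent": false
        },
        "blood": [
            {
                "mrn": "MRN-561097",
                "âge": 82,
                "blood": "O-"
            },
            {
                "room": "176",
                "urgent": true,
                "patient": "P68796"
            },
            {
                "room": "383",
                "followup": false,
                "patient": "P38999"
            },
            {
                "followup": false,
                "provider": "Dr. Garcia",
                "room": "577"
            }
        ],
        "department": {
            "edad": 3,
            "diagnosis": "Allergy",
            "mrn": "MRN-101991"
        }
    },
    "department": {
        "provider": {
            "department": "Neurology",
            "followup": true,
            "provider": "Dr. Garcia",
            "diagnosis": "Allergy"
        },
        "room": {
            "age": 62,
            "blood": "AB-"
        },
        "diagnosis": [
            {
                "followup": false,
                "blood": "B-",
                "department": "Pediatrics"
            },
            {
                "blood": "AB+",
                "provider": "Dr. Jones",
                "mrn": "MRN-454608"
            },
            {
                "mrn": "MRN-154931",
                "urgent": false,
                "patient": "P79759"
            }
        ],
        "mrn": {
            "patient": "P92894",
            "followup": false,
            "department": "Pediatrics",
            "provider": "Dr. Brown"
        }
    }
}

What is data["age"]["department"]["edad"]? 3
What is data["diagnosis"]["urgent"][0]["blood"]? "AB+"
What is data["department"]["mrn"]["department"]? "Pediatrics"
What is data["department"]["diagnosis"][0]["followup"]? False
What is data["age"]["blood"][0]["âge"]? 82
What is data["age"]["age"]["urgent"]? False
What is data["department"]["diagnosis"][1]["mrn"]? "MRN-454608"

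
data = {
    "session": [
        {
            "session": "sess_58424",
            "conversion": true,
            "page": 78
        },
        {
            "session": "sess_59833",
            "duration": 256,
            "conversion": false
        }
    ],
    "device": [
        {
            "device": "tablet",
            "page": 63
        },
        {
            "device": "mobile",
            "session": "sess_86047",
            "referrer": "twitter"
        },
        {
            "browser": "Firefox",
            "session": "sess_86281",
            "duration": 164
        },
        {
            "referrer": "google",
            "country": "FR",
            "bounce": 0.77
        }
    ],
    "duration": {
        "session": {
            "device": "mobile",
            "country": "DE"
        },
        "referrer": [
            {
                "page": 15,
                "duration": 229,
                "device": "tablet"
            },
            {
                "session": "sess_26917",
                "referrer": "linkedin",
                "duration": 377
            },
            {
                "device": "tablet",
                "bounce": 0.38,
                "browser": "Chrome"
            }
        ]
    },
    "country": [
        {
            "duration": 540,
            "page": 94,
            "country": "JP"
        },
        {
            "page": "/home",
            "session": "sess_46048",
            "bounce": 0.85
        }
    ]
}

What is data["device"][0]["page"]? 63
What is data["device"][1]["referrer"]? "twitter"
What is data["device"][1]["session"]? "sess_86047"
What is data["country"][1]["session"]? "sess_46048"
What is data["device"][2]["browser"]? "Firefox"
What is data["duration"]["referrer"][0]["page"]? 15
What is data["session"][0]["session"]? "sess_58424"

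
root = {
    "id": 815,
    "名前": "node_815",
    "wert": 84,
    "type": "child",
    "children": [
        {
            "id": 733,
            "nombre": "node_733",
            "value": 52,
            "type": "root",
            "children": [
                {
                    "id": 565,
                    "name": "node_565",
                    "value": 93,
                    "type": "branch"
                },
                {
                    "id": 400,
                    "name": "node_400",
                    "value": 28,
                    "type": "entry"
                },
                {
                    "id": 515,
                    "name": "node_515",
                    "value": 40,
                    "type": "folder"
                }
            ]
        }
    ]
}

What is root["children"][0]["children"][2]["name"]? "node_515"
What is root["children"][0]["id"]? 733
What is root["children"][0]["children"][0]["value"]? 93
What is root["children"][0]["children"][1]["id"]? 400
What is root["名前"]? "node_815"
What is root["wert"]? 84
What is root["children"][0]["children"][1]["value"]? 28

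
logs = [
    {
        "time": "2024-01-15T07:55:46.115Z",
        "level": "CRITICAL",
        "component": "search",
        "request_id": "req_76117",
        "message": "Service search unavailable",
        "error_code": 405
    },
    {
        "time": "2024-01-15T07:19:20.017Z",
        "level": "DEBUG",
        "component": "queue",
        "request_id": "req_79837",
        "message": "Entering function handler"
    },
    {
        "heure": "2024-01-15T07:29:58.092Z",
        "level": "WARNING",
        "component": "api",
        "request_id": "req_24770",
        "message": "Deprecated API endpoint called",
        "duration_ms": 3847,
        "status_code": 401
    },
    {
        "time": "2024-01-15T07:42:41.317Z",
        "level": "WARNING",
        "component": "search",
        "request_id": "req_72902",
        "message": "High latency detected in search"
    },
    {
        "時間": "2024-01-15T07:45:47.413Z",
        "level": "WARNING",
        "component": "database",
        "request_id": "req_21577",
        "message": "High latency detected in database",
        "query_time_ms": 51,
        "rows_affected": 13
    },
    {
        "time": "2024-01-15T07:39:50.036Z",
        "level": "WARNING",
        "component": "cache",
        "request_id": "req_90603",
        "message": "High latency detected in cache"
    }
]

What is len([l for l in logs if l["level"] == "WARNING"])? 4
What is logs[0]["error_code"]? 405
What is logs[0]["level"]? "CRITICAL"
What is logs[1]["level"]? "DEBUG"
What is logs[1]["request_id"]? "req_79837"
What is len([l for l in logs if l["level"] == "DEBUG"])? 1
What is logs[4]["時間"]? "2024-01-15T07:45:47.413Z"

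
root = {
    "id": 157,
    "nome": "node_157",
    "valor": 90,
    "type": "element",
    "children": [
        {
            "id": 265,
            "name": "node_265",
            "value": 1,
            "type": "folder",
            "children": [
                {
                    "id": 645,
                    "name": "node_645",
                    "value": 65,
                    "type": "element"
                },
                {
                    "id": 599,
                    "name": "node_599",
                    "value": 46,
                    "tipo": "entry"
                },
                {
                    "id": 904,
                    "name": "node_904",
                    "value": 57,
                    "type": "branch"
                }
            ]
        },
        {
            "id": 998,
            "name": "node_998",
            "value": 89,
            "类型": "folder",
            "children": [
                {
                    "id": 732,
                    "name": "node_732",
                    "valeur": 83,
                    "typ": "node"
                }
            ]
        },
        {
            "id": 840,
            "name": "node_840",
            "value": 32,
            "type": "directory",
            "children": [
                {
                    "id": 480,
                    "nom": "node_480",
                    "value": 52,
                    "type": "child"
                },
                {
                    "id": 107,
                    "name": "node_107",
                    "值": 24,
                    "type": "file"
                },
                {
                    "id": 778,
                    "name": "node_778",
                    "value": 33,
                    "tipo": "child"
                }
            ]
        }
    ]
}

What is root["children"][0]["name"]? "node_265"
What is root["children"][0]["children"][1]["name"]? "node_599"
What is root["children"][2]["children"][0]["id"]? 480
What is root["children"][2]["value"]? 32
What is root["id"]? 157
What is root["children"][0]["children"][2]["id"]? 904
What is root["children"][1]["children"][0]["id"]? 732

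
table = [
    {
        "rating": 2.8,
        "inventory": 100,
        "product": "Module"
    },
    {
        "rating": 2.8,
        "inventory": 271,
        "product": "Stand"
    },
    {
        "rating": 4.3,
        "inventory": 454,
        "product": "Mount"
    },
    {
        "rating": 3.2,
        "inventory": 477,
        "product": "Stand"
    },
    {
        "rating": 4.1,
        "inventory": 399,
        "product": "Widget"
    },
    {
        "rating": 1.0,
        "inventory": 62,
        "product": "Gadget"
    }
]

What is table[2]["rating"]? 4.3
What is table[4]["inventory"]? 399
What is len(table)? 6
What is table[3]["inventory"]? 477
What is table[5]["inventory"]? 62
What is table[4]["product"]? "Widget"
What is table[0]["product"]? "Module"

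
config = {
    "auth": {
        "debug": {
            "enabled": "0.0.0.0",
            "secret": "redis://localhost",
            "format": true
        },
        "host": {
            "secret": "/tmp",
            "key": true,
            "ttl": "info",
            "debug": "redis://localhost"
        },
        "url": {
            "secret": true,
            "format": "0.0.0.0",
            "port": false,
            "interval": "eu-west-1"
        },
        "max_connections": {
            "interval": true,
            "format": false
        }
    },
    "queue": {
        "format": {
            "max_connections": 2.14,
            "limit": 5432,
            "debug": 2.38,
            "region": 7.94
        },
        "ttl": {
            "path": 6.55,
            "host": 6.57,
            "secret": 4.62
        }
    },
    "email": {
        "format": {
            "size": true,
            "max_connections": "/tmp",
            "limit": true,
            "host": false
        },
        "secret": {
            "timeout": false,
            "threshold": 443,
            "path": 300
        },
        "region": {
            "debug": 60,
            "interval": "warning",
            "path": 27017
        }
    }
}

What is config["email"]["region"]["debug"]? 60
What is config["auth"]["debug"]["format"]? True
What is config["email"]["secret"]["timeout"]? False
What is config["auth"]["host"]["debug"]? "redis://localhost"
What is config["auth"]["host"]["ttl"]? "info"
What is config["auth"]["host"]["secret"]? "/tmp"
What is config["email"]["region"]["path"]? 27017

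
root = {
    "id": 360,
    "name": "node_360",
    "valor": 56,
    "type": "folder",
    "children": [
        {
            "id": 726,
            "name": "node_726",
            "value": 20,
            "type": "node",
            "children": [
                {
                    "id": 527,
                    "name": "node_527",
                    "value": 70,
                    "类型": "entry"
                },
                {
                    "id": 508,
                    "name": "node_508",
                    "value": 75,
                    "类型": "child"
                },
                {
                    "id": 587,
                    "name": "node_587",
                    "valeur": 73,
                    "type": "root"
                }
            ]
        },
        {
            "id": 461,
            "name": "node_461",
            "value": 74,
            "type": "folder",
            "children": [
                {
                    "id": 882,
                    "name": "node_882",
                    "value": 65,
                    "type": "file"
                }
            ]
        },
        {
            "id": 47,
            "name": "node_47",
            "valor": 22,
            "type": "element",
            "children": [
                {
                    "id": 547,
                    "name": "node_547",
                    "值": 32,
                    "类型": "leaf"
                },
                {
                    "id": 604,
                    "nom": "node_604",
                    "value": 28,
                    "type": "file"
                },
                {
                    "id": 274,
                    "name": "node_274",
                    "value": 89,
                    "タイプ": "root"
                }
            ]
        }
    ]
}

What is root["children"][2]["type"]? "element"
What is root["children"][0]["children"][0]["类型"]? "entry"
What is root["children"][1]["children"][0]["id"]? 882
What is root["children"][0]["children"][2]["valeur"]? 73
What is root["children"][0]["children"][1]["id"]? 508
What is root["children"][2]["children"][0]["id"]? 547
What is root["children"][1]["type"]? "folder"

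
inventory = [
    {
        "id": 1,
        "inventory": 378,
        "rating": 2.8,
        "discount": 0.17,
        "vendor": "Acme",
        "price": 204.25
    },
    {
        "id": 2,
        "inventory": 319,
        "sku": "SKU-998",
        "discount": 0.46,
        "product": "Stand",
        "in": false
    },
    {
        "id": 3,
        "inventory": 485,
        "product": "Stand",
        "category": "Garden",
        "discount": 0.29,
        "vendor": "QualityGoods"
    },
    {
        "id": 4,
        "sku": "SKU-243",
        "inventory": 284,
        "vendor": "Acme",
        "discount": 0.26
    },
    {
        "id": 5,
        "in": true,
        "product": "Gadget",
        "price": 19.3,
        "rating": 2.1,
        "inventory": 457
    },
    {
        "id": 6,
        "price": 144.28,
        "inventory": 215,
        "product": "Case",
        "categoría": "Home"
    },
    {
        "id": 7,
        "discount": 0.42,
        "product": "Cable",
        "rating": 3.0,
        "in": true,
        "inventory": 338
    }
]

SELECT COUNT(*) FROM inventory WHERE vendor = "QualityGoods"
1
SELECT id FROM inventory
[1, 2, 3, 4, 5, 6, 7]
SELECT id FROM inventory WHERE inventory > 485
[]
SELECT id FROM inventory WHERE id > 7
[]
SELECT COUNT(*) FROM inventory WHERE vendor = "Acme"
2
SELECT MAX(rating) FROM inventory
3.0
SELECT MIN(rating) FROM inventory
2.1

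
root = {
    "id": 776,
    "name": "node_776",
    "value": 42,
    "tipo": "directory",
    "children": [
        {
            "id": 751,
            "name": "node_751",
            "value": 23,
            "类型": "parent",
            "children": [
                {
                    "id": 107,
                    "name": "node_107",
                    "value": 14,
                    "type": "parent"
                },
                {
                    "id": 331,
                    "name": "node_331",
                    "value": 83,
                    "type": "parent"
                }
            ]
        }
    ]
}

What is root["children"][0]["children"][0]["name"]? "node_107"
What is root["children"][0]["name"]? "node_751"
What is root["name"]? "node_776"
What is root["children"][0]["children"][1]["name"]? "node_331"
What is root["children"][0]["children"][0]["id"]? 107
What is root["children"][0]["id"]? 751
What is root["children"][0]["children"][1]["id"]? 331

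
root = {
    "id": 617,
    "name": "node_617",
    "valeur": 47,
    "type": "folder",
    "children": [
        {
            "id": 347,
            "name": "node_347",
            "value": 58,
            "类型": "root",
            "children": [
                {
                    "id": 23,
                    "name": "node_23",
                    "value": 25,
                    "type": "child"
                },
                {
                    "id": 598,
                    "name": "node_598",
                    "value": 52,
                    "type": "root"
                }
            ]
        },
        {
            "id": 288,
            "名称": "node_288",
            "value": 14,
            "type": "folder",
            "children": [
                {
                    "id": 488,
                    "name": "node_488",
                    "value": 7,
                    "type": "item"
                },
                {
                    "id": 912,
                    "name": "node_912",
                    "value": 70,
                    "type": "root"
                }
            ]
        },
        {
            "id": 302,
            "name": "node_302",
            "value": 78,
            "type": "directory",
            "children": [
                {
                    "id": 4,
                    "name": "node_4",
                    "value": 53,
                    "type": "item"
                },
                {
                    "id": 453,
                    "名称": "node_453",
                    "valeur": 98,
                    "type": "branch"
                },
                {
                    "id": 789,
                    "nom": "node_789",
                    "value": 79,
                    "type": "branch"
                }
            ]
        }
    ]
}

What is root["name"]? "node_617"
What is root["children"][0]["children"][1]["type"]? "root"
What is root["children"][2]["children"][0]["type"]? "item"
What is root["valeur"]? 47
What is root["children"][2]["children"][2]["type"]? "branch"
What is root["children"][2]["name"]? "node_302"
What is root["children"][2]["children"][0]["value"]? 53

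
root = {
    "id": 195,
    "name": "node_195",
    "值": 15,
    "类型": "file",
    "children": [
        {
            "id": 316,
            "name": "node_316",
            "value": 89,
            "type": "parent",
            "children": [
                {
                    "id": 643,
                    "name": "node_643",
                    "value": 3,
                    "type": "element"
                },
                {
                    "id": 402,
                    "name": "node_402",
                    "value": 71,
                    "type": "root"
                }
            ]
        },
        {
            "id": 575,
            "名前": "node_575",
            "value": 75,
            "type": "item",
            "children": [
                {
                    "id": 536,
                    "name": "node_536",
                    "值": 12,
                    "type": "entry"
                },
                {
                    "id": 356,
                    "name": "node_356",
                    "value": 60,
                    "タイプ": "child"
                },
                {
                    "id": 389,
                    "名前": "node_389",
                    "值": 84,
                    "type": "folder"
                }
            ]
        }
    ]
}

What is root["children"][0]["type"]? "parent"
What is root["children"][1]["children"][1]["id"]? 356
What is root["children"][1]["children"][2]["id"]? 389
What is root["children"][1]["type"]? "item"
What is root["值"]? 15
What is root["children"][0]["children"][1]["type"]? "root"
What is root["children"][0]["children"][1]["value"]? 71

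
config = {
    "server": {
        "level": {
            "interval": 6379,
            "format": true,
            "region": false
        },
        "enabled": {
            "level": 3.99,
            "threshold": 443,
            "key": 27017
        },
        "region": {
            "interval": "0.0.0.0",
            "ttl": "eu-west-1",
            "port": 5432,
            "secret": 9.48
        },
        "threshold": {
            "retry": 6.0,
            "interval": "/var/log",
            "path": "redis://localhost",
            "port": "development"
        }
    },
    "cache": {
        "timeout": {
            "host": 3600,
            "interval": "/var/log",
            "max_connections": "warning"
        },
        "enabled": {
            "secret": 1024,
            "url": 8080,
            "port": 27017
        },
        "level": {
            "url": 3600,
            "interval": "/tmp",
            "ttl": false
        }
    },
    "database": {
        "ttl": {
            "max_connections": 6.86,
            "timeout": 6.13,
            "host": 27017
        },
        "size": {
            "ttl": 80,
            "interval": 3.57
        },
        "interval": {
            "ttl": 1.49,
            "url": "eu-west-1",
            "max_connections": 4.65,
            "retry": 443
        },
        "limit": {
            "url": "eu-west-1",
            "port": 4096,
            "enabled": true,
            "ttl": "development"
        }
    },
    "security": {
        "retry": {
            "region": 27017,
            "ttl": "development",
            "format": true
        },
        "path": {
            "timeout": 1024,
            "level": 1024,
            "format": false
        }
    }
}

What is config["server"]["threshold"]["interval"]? "/var/log"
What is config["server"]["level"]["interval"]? 6379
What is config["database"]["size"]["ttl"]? 80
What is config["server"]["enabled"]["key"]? 27017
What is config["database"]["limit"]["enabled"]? True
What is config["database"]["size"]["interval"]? 3.57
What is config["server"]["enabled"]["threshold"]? 443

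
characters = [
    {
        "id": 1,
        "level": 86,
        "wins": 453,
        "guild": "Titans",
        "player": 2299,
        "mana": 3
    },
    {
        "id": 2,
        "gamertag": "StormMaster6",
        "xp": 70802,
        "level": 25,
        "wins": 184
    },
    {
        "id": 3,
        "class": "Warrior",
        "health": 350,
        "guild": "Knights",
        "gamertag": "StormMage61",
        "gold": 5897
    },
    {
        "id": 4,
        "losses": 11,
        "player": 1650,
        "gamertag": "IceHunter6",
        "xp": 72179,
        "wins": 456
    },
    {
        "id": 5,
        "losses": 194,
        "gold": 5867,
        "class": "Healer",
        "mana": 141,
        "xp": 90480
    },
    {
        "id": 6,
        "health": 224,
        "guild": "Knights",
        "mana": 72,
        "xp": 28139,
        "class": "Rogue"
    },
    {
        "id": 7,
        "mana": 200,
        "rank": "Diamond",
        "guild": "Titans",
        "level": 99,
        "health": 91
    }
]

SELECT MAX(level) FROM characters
99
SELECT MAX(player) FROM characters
2299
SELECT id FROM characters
[1, 2, 3, 4, 5, 6, 7]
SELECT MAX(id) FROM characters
7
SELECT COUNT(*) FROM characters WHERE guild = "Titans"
2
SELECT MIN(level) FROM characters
25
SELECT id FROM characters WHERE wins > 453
[4]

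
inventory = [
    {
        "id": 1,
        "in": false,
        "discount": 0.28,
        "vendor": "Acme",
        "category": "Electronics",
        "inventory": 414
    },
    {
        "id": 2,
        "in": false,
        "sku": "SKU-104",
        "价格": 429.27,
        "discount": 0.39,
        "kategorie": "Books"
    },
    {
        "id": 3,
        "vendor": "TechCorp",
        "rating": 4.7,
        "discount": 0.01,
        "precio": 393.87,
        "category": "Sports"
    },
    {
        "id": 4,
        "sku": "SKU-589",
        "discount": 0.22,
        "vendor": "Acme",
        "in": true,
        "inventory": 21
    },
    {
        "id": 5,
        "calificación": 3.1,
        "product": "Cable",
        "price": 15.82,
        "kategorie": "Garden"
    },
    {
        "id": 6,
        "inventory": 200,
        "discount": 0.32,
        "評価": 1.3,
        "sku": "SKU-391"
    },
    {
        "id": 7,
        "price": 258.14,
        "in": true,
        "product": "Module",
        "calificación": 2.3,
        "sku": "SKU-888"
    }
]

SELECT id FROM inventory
[1, 2, 3, 4, 5, 6, 7]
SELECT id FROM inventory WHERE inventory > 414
[]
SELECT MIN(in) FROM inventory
False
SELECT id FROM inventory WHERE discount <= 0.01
[3]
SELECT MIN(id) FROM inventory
1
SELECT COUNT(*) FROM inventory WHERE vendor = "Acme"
2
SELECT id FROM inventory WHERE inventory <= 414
[1, 4, 6]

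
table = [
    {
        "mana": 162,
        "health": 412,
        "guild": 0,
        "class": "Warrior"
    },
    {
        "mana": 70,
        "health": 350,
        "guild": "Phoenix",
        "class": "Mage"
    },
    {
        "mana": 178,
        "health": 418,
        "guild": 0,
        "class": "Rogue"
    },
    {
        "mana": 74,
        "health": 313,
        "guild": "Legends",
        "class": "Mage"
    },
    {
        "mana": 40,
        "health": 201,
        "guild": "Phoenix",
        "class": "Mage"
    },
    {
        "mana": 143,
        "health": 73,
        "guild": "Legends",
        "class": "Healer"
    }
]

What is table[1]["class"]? "Mage"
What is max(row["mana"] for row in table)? 178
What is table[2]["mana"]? 178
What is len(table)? 6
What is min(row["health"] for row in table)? 73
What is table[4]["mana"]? 40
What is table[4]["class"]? "Mage"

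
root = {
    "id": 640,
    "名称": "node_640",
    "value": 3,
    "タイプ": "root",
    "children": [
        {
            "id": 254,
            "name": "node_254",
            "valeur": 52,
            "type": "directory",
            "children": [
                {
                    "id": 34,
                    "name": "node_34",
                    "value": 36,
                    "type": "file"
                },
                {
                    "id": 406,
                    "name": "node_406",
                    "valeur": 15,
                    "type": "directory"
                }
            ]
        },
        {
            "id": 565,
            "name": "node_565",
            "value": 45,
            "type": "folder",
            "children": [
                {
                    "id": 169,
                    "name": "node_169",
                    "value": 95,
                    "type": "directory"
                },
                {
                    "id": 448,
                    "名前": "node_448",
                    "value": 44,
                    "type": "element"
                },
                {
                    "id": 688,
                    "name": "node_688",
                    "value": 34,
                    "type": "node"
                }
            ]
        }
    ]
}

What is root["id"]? 640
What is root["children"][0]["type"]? "directory"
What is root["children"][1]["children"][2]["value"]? 34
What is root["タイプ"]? "root"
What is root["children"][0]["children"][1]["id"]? 406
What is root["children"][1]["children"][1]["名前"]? "node_448"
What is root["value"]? 3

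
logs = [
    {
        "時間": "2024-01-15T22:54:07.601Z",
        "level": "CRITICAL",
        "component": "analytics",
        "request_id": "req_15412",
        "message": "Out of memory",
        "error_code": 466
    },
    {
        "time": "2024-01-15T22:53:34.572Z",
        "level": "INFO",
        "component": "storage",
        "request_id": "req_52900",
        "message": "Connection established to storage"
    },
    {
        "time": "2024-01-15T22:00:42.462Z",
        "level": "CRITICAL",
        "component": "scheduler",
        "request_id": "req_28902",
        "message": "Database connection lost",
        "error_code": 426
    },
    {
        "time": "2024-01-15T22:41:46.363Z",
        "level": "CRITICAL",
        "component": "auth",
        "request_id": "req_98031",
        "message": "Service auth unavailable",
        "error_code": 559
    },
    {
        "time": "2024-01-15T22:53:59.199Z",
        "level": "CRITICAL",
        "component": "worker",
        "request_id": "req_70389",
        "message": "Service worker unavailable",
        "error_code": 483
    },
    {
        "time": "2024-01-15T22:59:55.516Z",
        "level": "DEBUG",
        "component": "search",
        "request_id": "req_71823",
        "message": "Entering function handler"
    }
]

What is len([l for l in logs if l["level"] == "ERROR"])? 0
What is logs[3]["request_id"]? "req_98031"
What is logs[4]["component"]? "worker"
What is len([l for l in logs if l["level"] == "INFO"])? 1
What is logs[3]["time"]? "2024-01-15T22:41:46.363Z"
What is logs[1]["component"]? "storage"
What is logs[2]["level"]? "CRITICAL"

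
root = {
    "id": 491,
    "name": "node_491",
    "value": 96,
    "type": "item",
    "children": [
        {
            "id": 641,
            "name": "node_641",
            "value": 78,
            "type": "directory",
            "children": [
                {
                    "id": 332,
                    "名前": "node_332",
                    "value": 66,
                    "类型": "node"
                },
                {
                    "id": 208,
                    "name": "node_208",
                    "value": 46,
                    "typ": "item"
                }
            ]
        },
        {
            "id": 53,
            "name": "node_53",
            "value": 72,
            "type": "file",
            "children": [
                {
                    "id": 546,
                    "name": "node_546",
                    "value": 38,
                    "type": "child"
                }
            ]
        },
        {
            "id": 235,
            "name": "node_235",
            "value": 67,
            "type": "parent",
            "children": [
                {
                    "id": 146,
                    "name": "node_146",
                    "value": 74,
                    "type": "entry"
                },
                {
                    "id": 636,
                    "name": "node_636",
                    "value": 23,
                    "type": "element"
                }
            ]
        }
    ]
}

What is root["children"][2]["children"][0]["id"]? 146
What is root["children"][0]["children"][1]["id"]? 208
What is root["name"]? "node_491"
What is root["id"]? 491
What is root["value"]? 96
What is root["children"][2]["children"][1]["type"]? "element"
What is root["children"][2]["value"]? 67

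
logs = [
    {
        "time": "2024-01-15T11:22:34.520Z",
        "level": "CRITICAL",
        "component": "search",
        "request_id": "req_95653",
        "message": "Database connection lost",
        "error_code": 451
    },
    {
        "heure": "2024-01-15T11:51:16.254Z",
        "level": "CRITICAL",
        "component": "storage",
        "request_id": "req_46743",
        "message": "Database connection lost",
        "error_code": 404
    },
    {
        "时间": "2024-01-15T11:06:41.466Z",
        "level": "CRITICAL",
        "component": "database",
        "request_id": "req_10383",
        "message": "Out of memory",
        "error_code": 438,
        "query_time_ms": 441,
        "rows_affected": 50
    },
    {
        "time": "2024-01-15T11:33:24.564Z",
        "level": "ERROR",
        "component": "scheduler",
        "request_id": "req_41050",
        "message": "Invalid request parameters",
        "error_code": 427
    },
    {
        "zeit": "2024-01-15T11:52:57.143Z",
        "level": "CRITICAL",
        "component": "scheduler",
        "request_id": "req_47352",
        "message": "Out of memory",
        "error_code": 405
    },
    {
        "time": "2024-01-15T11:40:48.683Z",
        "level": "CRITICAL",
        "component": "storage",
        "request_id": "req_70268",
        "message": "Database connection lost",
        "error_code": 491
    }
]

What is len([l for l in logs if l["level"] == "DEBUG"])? 0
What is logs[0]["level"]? "CRITICAL"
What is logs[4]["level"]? "CRITICAL"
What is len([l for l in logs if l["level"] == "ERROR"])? 1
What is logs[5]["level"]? "CRITICAL"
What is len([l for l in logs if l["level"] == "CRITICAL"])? 5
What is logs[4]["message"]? "Out of memory"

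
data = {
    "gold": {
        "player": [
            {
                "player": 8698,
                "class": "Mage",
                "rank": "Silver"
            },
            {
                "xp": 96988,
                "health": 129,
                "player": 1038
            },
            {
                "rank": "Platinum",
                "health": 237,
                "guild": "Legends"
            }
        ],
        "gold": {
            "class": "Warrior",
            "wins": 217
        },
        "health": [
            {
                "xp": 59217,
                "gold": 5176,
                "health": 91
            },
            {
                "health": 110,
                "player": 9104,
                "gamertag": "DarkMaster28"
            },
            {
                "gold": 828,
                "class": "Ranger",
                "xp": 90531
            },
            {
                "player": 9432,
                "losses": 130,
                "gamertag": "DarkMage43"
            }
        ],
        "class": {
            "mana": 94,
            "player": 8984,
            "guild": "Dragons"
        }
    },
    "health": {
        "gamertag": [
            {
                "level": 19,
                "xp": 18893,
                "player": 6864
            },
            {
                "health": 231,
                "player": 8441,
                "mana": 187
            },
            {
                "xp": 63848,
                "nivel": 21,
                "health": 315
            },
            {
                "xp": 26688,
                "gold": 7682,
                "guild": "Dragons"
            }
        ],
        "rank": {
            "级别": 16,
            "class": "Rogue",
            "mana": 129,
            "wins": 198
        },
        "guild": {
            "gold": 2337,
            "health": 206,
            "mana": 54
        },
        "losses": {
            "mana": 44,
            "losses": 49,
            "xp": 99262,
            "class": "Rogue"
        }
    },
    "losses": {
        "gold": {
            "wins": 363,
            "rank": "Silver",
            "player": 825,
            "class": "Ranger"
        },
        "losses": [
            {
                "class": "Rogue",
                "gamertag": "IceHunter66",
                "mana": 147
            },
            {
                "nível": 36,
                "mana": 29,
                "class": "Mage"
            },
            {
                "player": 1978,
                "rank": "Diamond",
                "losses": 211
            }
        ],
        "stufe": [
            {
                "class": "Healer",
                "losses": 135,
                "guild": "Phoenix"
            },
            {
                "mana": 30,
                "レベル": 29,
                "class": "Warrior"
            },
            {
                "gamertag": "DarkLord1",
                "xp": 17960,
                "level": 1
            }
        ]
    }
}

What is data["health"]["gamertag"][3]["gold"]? 7682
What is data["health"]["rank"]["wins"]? 198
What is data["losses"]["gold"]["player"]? 825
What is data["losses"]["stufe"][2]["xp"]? 17960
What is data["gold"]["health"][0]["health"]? 91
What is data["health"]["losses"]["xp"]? 99262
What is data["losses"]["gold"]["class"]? "Ranger"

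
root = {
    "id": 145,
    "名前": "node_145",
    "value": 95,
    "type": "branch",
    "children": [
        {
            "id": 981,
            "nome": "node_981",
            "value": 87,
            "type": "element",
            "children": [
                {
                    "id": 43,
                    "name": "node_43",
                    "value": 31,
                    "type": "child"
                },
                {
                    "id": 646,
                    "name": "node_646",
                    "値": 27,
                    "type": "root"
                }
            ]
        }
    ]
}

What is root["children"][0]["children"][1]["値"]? 27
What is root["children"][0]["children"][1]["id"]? 646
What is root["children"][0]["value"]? 87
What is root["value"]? 95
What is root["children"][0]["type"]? "element"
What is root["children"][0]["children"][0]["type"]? "child"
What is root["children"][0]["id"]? 981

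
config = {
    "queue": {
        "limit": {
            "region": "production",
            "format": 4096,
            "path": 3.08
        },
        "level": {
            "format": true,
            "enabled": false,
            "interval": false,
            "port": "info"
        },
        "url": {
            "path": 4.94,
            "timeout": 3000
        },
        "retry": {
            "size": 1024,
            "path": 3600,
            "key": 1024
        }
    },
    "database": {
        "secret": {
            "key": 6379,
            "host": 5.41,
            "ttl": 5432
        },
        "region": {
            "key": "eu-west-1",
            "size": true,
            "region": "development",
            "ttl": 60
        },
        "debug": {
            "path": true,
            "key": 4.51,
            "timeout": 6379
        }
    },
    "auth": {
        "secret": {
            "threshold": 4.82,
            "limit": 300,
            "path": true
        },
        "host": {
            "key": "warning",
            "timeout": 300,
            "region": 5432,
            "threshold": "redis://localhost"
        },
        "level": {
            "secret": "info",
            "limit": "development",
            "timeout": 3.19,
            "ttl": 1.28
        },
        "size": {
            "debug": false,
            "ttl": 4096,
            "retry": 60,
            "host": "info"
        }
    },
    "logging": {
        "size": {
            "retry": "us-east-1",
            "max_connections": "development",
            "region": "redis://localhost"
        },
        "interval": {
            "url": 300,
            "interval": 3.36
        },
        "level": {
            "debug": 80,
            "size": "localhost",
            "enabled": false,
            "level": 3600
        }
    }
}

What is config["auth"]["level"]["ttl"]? 1.28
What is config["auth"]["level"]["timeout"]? 3.19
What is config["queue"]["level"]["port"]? "info"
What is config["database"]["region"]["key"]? "eu-west-1"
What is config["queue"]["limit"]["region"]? "production"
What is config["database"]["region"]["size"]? True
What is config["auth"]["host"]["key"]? "warning"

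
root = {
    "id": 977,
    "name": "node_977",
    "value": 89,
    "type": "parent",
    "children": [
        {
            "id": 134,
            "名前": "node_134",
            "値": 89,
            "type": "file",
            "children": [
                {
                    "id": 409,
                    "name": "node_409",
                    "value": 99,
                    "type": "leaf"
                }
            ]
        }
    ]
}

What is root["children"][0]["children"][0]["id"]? 409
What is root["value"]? 89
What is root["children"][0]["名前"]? "node_134"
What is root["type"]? "parent"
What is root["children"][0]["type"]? "file"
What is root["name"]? "node_977"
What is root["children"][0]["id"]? 134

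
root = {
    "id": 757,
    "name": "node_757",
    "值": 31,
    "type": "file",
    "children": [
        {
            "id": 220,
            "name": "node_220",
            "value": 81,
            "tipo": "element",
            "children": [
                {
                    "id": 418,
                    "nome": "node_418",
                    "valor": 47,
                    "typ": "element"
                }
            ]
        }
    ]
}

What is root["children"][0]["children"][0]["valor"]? 47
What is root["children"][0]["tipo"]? "element"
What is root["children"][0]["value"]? 81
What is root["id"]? 757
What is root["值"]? 31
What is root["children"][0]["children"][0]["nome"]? "node_418"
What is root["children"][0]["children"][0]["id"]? 418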